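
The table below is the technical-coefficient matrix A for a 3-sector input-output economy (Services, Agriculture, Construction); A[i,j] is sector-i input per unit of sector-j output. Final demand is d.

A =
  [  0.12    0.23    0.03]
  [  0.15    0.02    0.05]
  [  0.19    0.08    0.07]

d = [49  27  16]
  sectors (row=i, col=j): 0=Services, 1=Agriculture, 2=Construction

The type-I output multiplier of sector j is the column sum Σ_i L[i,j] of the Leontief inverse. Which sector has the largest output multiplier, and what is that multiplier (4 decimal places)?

Form M = I − A:
  [  0.88   -0.23   -0.03]
  [ -0.15    0.98   -0.05]
  [ -0.19   -0.08    0.93]
Leontief inverse L = M⁻¹:
  [  1.1966    0.2852    0.0539]
  [  0.1965    1.0717    0.0640]
  [  0.2614    0.1505    1.0918]
Total output x = L · d:
  x_0 = 1.1966·49 + 0.2852·27 + 0.0539·16 = 67.1995
  x_1 = 0.1965·49 + 1.0717·27 + 0.0640·16 = 39.5886
  x_2 = 0.2614·49 + 0.1505·27 + 1.0918·16 = 34.3387
Output multipliers (column sums of L):
  Services: 1.6545
  Agriculture: 1.5075
  Construction: 1.2097

Services (1.6545)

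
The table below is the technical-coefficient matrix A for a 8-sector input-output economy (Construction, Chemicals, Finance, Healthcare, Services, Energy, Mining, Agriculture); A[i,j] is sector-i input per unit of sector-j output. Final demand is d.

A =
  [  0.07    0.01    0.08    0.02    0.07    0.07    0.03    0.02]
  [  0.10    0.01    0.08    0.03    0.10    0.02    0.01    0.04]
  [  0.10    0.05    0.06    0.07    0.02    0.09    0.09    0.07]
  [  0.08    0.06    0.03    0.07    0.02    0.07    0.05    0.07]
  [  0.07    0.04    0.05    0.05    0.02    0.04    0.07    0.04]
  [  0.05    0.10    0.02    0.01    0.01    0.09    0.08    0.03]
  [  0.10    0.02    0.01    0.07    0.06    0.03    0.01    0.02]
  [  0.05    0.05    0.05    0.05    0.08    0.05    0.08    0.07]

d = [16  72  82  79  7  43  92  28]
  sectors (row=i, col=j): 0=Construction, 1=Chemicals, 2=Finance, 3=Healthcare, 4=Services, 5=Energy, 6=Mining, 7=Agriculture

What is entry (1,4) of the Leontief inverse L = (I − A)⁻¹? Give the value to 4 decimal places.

Form M = I − A:
  [  0.93   -0.01   -0.08   -0.02   -0.07   -0.07   -0.03   -0.02]
  [ -0.10    0.99   -0.08   -0.03   -0.10   -0.02   -0.01   -0.04]
  [ -0.10   -0.05    0.94   -0.07   -0.02   -0.09   -0.09   -0.07]
  [ -0.08   -0.06   -0.03    0.93   -0.02   -0.07   -0.05   -0.07]
  [ -0.07   -0.04   -0.05   -0.05    0.98   -0.04   -0.07   -0.04]
  [ -0.05   -0.10   -0.02   -0.01   -0.01    0.91   -0.08   -0.03]
  [ -0.10   -0.02   -0.01   -0.07   -0.06   -0.03    0.99   -0.02]
  [ -0.05   -0.05   -0.05   -0.05   -0.08   -0.05   -0.08    0.93]
Leontief inverse L = M⁻¹:
  [  1.1182    0.0385    0.1106    0.0475    0.0960    0.1104    0.0662    0.0467]
  [  0.1511    1.0371    0.1155    0.0604    0.1295    0.0616    0.0484    0.0697]
  [  0.1713    0.0899    1.1034    0.1109    0.0650    0.1462    0.1373    0.1094]
  [  0.1376    0.0926    0.0668    1.1028    0.0582    0.1152    0.0886    0.1031]
  [  0.1205    0.0659    0.0807    0.0794    1.0515    0.0781    0.1018    0.0674]
  [  0.1007    0.1262    0.0508    0.0357    0.0445    1.1258    0.1093    0.0547]
  [  0.1401    0.0418    0.0376    0.0928    0.0846    0.0628    1.0374    0.0426]
  [  0.1127    0.0837    0.0880    0.0878    0.1189    0.0959    0.1222    1.1054]
Total output x = L · d:
  x_0 = 1.1182·16 + 0.0385·72 + 0.1106·82 + 0.0475·79 + 0.0960·7 + 0.1104·43 + 0.0662·92 + 0.0467·28 = 46.2997
  x_1 = 0.1511·16 + 1.0371·72 + 0.1155·82 + 0.0604·79 + 0.1295·7 + 0.0616·43 + 0.0484·92 + 0.0697·28 = 101.2845
  x_2 = 0.1713·16 + 0.0899·72 + 1.1034·82 + 0.1109·79 + 0.0650·7 + 0.1462·43 + 0.1373·92 + 0.1094·28 = 130.8901
  x_3 = 0.1376·16 + 0.0926·72 + 0.0668·82 + 1.1028·79 + 0.0582·7 + 0.1152·43 + 0.0886·92 + 0.1031·28 = 117.8669
  x_4 = 0.1205·16 + 0.0659·72 + 0.0807·82 + 0.0794·79 + 1.0515·7 + 0.0781·43 + 0.1018·92 + 0.0674·28 = 41.5368
  x_5 = 0.1007·16 + 0.1262·72 + 0.0508·82 + 0.0357·79 + 0.0445·7 + 1.1258·43 + 0.1093·92 + 0.0547·28 = 77.9955
  x_6 = 0.1401·16 + 0.0418·72 + 0.0376·82 + 0.0928·79 + 0.0846·7 + 0.0628·43 + 1.0374·92 + 0.0426·28 = 115.5857
  x_7 = 0.1127·16 + 0.0837·72 + 0.0880·82 + 0.0878·79 + 0.1189·7 + 0.0959·43 + 0.1222·92 + 1.1054·28 = 69.1254

L[1,4] = 0.1295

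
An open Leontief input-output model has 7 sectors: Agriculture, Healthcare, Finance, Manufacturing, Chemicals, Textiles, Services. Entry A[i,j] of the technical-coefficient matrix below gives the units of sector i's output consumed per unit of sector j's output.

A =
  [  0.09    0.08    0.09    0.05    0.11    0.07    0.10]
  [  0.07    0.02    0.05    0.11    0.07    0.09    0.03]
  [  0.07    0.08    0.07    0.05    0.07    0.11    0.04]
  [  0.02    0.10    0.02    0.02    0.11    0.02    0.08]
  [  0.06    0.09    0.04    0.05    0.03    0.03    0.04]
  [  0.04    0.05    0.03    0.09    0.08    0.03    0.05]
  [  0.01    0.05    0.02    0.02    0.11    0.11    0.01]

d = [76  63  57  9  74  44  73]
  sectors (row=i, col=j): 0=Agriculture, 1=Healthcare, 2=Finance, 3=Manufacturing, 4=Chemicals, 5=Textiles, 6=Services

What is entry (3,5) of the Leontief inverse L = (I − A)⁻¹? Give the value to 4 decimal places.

Form M = I − A:
  [  0.91   -0.08   -0.09   -0.05   -0.11   -0.07   -0.10]
  [ -0.07    0.98   -0.05   -0.11   -0.07   -0.09   -0.03]
  [ -0.07   -0.08    0.93   -0.05   -0.07   -0.11   -0.04]
  [ -0.02   -0.10   -0.02    0.98   -0.11   -0.02   -0.08]
  [ -0.06   -0.09   -0.04   -0.05    0.97   -0.03   -0.04]
  [ -0.04   -0.05   -0.03   -0.09   -0.08    0.97   -0.05]
  [ -0.01   -0.05   -0.02   -0.02   -0.11   -0.11    0.99]
Leontief inverse L = M⁻¹:
  [  1.1433    0.1475    0.1367    0.1072    0.1904    0.1367    0.1487]
  [  0.1075    1.0737    0.0828    0.1505    0.1317    0.1320    0.0709]
  [  0.1150    0.1353    1.1087    0.1012    0.1370    0.1623    0.0824]
  [  0.0515    0.1386    0.0461    1.0566    0.1560    0.0604    0.1060]
  [  0.0919    0.1279    0.0677    0.0853    1.0788    0.0692    0.0699]
  [  0.0706    0.0934    0.0563    0.1232    0.1300    1.0669    0.0813]
  [  0.0384    0.0858    0.0427    0.0552    0.1488    0.1388    1.0358]
Total output x = L · d:
  x_0 = 1.1433·76 + 0.1475·63 + 0.1367·57 + 0.1072·9 + 0.1904·74 + 0.1367·44 + 0.1487·73 = 135.9011
  x_1 = 0.1075·76 + 1.0737·63 + 0.0828·57 + 0.1505·9 + 0.1317·74 + 0.1320·44 + 0.0709·73 = 102.6195
  x_2 = 0.1150·76 + 0.1353·63 + 1.1087·57 + 0.1012·9 + 0.1370·74 + 0.1623·44 + 0.0824·73 = 104.6675
  x_3 = 0.0515·76 + 0.1386·63 + 0.0461·57 + 1.0566·9 + 0.1560·74 + 0.0604·44 + 0.1060·73 = 46.7289
  x_4 = 0.0919·76 + 0.1279·63 + 0.0677·57 + 0.0853·9 + 1.0788·74 + 0.0692·44 + 0.0699·73 = 107.6437
  x_5 = 0.0706·76 + 0.0934·63 + 0.0563·57 + 0.1232·9 + 0.1300·74 + 1.0669·44 + 0.0813·73 = 78.0654
  x_6 = 0.0384·76 + 0.0858·63 + 0.0427·57 + 0.0552·9 + 0.1488·74 + 0.1388·44 + 1.0358·73 = 103.9858

L[3,5] = 0.0604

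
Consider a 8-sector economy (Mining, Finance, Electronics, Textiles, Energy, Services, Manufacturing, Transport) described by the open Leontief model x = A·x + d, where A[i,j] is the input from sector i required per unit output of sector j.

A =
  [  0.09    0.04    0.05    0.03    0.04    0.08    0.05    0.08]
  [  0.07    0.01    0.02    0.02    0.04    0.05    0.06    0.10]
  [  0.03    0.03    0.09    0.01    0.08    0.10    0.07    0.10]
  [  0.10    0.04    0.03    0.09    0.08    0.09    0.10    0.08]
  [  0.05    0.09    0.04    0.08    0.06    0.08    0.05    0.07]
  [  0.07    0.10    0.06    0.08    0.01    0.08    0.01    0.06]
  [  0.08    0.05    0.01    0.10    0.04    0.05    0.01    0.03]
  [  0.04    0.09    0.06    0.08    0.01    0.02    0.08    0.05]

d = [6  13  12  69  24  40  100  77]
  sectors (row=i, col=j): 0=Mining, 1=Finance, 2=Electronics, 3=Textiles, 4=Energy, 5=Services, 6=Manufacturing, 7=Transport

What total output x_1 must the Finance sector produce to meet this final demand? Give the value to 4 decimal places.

45.5345

Form M = I − A:
  [  0.91   -0.04   -0.05   -0.03   -0.04   -0.08   -0.05   -0.08]
  [ -0.07    0.99   -0.02   -0.02   -0.04   -0.05   -0.06   -0.10]
  [ -0.03   -0.03    0.91   -0.01   -0.08   -0.10   -0.07   -0.10]
  [ -0.10   -0.04   -0.03    0.91   -0.08   -0.09   -0.10   -0.08]
  [ -0.05   -0.09   -0.04   -0.08    0.94   -0.08   -0.05   -0.07]
  [ -0.07   -0.10   -0.06   -0.08   -0.01    0.92   -0.01   -0.06]
  [ -0.08   -0.05   -0.01   -0.10   -0.04   -0.05    0.99   -0.03]
  [ -0.04   -0.09   -0.06   -0.08   -0.01   -0.02   -0.08    0.95]
Leontief inverse L = M⁻¹:
  [  1.1469    0.0905    0.0903    0.0820    0.0743    0.1371    0.0945    0.1396]
  [  0.1154    1.0524    0.0513    0.0648    0.0662    0.0933    0.0958    0.1451]
  [  0.0887    0.0891    1.1362    0.0697    0.1187    0.1632    0.1182    0.1651]
  [  0.1800    0.1078    0.0796    1.1656    0.1285    0.1675    0.1599    0.1581]
  [  0.1163    0.1456    0.0825    0.1411    1.1014    0.1452    0.1031    0.1393]
  [  0.1301    0.1475    0.1009    0.1307    0.0475    1.1402    0.0599    0.1255]
  [  0.1317    0.0895    0.0407    0.1445    0.0718    0.1000    1.0509    0.0818]
  [  0.0950    0.1304    0.0935    0.1286    0.0464    0.0730    0.1248    1.1070]
Total output x = L · d:
  x_0 = 1.1469·6 + 0.0905·13 + 0.0903·12 + 0.0820·69 + 0.0743·24 + 0.1371·40 + 0.0945·100 + 0.1396·77 = 42.2698
  x_1 = 0.1154·6 + 1.0524·13 + 0.0513·12 + 0.0648·69 + 0.0662·24 + 0.0933·40 + 0.0958·100 + 0.1451·77 = 45.5345
  x_2 = 0.0887·6 + 0.0891·13 + 1.1362·12 + 0.0697·69 + 0.1187·24 + 0.1632·40 + 0.1182·100 + 0.1651·77 = 54.0450
  x_3 = 0.1800·6 + 0.1078·13 + 0.0796·12 + 1.1656·69 + 0.1285·24 + 0.1675·40 + 0.1599·100 + 0.1581·77 = 121.8139
  x_4 = 0.1163·6 + 0.1456·13 + 0.0825·12 + 0.1411·69 + 1.1014·24 + 0.1452·40 + 0.1031·100 + 0.1393·77 = 66.5978
  x_5 = 0.1301·6 + 0.1475·13 + 0.1009·12 + 0.1307·69 + 0.0475·24 + 1.1402·40 + 0.0599·100 + 0.1255·77 = 75.3284
  x_6 = 0.1317·6 + 0.0895·13 + 0.0407·12 + 0.1445·69 + 0.0718·24 + 0.1000·40 + 1.0509·100 + 0.0818·77 = 129.5261
  x_7 = 0.0950·6 + 0.1304·13 + 0.0935·12 + 0.1286·69 + 0.0464·24 + 0.0730·40 + 0.1248·100 + 1.1070·77 = 114.0119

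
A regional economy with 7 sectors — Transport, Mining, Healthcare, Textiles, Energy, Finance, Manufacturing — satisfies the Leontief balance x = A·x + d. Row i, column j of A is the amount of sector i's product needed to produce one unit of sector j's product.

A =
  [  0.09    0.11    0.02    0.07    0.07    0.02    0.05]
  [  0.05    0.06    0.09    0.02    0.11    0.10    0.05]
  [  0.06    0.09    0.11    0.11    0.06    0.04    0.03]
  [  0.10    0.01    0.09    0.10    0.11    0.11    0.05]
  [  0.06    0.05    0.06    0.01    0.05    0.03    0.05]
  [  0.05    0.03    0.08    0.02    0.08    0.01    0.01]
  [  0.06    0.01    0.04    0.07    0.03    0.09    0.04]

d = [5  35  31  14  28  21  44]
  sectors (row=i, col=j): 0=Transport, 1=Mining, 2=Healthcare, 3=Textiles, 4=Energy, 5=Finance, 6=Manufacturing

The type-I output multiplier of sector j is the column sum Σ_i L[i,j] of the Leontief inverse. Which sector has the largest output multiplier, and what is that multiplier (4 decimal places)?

Form M = I − A:
  [  0.91   -0.11   -0.02   -0.07   -0.07   -0.02   -0.05]
  [ -0.05    0.94   -0.09   -0.02   -0.11   -0.10   -0.05]
  [ -0.06   -0.09    0.89   -0.11   -0.06   -0.04   -0.03]
  [ -0.10   -0.01   -0.09    0.90   -0.11   -0.11   -0.05]
  [ -0.06   -0.05   -0.06   -0.01    0.95   -0.03   -0.05]
  [ -0.05   -0.03   -0.08   -0.02   -0.08    0.99   -0.01]
  [ -0.06   -0.01   -0.04   -0.07   -0.03   -0.09    0.96]
Leontief inverse L = M⁻¹:
  [  1.1413    0.1511    0.0701    0.1100    0.1268    0.0647    0.0825]
  [  0.1011    1.1046    0.1475    0.0616    0.1660    0.1388    0.0807]
  [  0.1213    0.1391    1.1770    0.1650    0.1284    0.0923    0.0666]
  [  0.1673    0.0625    0.1574    1.1571    0.1796    0.1581    0.0882]
  [  0.0947    0.0811    0.0960    0.0398    1.0868    0.0578    0.0714]
  [  0.0826    0.0606    0.1149    0.0484    0.1140    1.0341    0.0303]
  [  0.1003    0.0395    0.0802    0.1045    0.0727    0.1196    1.0619]
Total output x = L · d:
  x_0 = 1.1413·5 + 0.1511·35 + 0.0701·31 + 0.1100·14 + 0.1268·28 + 0.0647·21 + 0.0825·44 = 23.2490
  x_1 = 0.1011·5 + 1.1046·35 + 0.1475·31 + 0.0616·14 + 0.1660·28 + 0.1388·21 + 0.0807·44 = 55.7149
  x_2 = 0.1213·5 + 0.1391·35 + 1.1770·31 + 0.1650·14 + 0.1284·28 + 0.0923·21 + 0.0666·44 = 52.7385
  x_3 = 0.1673·5 + 0.0625·35 + 0.1574·31 + 1.1571·14 + 0.1796·28 + 0.1581·21 + 0.0882·44 = 36.3280
  x_4 = 0.0947·5 + 0.0811·35 + 0.0960·31 + 0.0398·14 + 1.0868·28 + 0.0578·21 + 0.0714·44 = 41.6359
  x_5 = 0.0826·5 + 0.0606·35 + 0.1149·31 + 0.0484·14 + 0.1140·28 + 1.0341·21 + 0.0303·44 = 33.0116
  x_6 = 0.1003·5 + 0.0395·35 + 0.0802·31 + 0.1045·14 + 0.0727·28 + 0.1196·21 + 1.0619·44 = 57.1091
Output multipliers (column sums of L):
  Transport: 1.8086
  Mining: 1.6385
  Healthcare: 1.8431
  Textiles: 1.6865
  Energy: 1.8743
  Finance: 1.6655
  Manufacturing: 1.4816

Energy (1.8743)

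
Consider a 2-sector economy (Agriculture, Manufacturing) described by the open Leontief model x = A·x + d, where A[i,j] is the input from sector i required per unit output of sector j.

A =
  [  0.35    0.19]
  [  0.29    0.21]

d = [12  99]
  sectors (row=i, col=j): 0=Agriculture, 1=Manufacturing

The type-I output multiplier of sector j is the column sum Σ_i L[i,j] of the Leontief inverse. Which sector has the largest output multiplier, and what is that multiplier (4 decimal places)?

Form M = I − A:
  [  0.65   -0.19]
  [ -0.29    0.79]
Leontief inverse L = M⁻¹:
  [  1.7234    0.4145]
  [  0.6326    1.4180]
Total output x = L · d:
  x_0 = 1.7234·12 + 0.4145·99 = 61.7147
  x_1 = 0.6326·12 + 1.4180·99 = 147.9712
Output multipliers (column sums of L):
  Agriculture: 2.3560
  Manufacturing: 1.8325

Agriculture (2.3560)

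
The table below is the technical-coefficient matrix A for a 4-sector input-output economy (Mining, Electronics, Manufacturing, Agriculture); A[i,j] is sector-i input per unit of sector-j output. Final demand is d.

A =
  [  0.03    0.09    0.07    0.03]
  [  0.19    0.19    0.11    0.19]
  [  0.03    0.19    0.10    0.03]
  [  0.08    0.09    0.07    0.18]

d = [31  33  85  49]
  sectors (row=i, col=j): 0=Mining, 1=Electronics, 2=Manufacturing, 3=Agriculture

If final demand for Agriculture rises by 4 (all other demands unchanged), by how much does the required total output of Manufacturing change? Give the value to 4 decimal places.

0.4613

Form M = I − A:
  [  0.97   -0.09   -0.07   -0.03]
  [ -0.19    0.81   -0.11   -0.19]
  [ -0.03   -0.19    0.90   -0.03]
  [ -0.08   -0.09   -0.07    0.82]
Leontief inverse L = M⁻¹:
  [  1.0707    0.1531    0.1081    0.0786]
  [  0.2996    1.3552    0.2148    0.3328]
  [  0.1038    0.2975    1.1645    0.1153]
  [  0.1462    0.1891    0.1335    1.2736]
Total output x = L · d:
  x_0 = 1.0707·31 + 0.1531·33 + 0.1081·85 + 0.0786·49 = 51.2832
  x_1 = 0.2996·31 + 1.3552·33 + 0.2148·85 + 0.3328·49 = 88.5773
  x_2 = 0.1038·31 + 0.2975·33 + 1.1645·85 + 0.1153·49 = 117.6711
  x_3 = 0.1462·31 + 0.1891·33 + 0.1335·85 + 1.2736·49 = 84.5263
Δx_2 = L[2,3] · Δd_3 = 0.1153 · 4 = 0.4613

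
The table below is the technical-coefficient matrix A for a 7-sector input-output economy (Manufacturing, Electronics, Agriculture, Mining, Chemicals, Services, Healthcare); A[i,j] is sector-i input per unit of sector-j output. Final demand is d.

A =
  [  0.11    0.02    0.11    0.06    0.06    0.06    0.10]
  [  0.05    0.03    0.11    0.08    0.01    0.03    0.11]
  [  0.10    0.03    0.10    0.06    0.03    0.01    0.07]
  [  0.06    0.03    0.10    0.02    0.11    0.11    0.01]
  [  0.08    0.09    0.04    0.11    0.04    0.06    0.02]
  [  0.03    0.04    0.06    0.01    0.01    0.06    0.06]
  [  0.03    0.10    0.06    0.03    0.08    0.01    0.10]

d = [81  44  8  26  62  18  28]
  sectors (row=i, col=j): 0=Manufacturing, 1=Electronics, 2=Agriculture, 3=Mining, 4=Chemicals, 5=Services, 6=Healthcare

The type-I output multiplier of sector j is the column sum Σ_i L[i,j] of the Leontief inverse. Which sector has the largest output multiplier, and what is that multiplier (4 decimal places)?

Form M = I − A:
  [  0.89   -0.02   -0.11   -0.06   -0.06   -0.06   -0.10]
  [ -0.05    0.97   -0.11   -0.08   -0.01   -0.03   -0.11]
  [ -0.10   -0.03    0.90   -0.06   -0.03   -0.01   -0.07]
  [ -0.06   -0.03   -0.10    0.98   -0.11   -0.11   -0.01]
  [ -0.08   -0.09   -0.04   -0.11    0.96   -0.06   -0.02]
  [ -0.03   -0.04   -0.06   -0.01   -0.01    0.94   -0.06]
  [ -0.03   -0.10   -0.06   -0.03   -0.08   -0.01    0.90]
Leontief inverse L = M⁻¹:
  [  1.1736    0.0640    0.1853    0.1064    0.1066    0.0999    0.1629]
  [  0.0989    1.0656    0.1720    0.1147    0.0498    0.0605    0.1610]
  [  0.1522    0.0625    1.1619    0.0973    0.0681    0.0411    0.1203]
  [  0.1126    0.0650    0.1594    1.0614    0.1406    0.1447    0.0574]
  [  0.1316    0.1221    0.1068    0.1488    1.0784    0.1004    0.0702]
  [  0.0588    0.0622    0.0978    0.0319    0.0301    1.0773    0.0946]
  [  0.0764    0.1384    0.1187    0.0717    0.1145    0.0385    1.1516]
Total output x = L · d:
  x_0 = 1.1736·81 + 0.0640·44 + 0.1853·8 + 0.1064·26 + 0.1066·62 + 0.0999·18 + 0.1629·28 = 115.0991
  x_1 = 0.0989·81 + 1.0656·44 + 0.1720·8 + 0.1147·26 + 0.0498·62 + 0.0605·18 + 0.1610·28 = 67.9393
  x_2 = 0.1522·81 + 0.0625·44 + 1.1619·8 + 0.0973·26 + 0.0681·62 + 0.0411·18 + 0.1203·28 = 35.2285
  x_3 = 0.1126·81 + 0.0650·44 + 0.1594·8 + 1.0614·26 + 0.1406·62 + 0.1447·18 + 0.0574·28 = 53.7792
  x_4 = 0.1316·81 + 0.1221·44 + 0.1068·8 + 0.1488·26 + 1.0784·62 + 0.1004·18 + 0.0702·28 = 91.3869
  x_5 = 0.0588·81 + 0.0622·44 + 0.0978·8 + 0.0319·26 + 0.0301·62 + 1.0773·18 + 0.0946·28 = 33.0251
  x_6 = 0.0764·81 + 0.1384·44 + 0.1187·8 + 0.0717·26 + 0.1145·62 + 0.0385·18 + 1.1516·28 = 55.1280
Output multipliers (column sums of L):
  Manufacturing: 1.8040
  Electronics: 1.5797
  Agriculture: 2.0020
  Mining: 1.6323
  Chemicals: 1.5882
  Services: 1.5624
  Healthcare: 1.8179

Agriculture (2.0020)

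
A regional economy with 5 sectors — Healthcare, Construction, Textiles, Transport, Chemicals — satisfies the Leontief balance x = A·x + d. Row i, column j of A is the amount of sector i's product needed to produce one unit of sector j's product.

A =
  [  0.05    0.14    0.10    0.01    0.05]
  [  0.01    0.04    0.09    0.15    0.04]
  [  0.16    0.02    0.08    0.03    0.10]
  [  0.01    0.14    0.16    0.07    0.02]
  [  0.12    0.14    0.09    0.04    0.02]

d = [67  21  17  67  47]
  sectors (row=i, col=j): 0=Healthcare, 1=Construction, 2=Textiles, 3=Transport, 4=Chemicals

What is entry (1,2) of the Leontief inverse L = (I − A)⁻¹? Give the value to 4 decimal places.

Form M = I − A:
  [  0.95   -0.14   -0.10   -0.01   -0.05]
  [ -0.01    0.96   -0.09   -0.15   -0.04]
  [ -0.16   -0.02    0.92   -0.03   -0.10]
  [ -0.01   -0.14   -0.16    0.93   -0.02]
  [ -0.12   -0.14   -0.09   -0.04    0.98]
Leontief inverse L = M⁻¹:
  [  1.0908    0.1811    0.1526    0.0493    0.0796]
  [  0.0470    1.0880    0.1499    0.1837    0.0659]
  [  0.2102    0.0821    1.1408    0.0580    0.1317]
  [  0.0585    0.1840    0.2238    1.1152    0.0561]
  [  0.1620    0.1927    0.1540    0.0831    1.0539]
Total output x = L · d:
  x_0 = 1.0908·67 + 0.1811·21 + 0.1526·17 + 0.0493·67 + 0.0796·47 = 86.5263
  x_1 = 0.0470·67 + 1.0880·21 + 0.1499·17 + 0.1837·67 + 0.0659·47 = 43.9435
  x_2 = 0.2102·67 + 0.0821·21 + 1.1408·17 + 0.0580·67 + 0.1317·47 = 45.2753
  x_3 = 0.0585·67 + 0.1840·21 + 0.2238·17 + 1.1152·67 + 0.0561·47 = 88.9396
  x_4 = 0.1620·67 + 0.1927·21 + 0.1540·17 + 0.0831·67 + 1.0539·47 = 72.6200

L[1,2] = 0.1499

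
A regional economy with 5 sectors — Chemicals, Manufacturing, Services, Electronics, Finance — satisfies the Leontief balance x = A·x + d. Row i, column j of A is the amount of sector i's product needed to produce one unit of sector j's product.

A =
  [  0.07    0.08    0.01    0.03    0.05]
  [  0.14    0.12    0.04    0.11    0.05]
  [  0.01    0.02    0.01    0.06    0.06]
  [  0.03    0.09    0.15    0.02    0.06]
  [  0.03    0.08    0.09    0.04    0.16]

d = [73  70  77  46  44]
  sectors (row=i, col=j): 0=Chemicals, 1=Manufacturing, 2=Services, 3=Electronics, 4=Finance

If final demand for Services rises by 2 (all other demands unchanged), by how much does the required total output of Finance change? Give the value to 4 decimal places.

Form M = I − A:
  [  0.93   -0.08   -0.01   -0.03   -0.05]
  [ -0.14    0.88   -0.04   -0.11   -0.05]
  [ -0.01   -0.02    0.99   -0.06   -0.06]
  [ -0.03   -0.09   -0.15    0.98   -0.06]
  [ -0.03   -0.08   -0.09   -0.04    0.84]
Leontief inverse L = M⁻¹:
  [  1.0967    0.1127    0.0305    0.0513    0.0778]
  [  0.1862    1.1790    0.0807    0.1470    0.0975]
  [  0.0221    0.0402    1.0303    0.0716    0.0824]
  [  0.0579    0.1256    0.1738    1.0509    0.0984]
  [  0.0620    0.1266    0.1274    0.0735    1.2161]
Total output x = L · d:
  x_0 = 1.0967·73 + 0.1127·70 + 0.0305·77 + 0.0513·46 + 0.0778·44 = 96.0806
  x_1 = 0.1862·73 + 1.1790·70 + 0.0807·77 + 0.1470·46 + 0.0975·44 = 113.3885
  x_2 = 0.0221·73 + 0.0402·70 + 1.0303·77 + 0.0716·46 + 0.0824·44 = 90.6857
  x_3 = 0.0579·73 + 0.1256·70 + 0.1738·77 + 1.0509·46 + 0.0984·44 = 79.0774
  x_4 = 0.0620·73 + 0.1266·70 + 0.1274·77 + 0.0735·46 + 1.2161·44 = 80.0932
Δx_4 = L[4,2] · Δd_2 = 0.1274 · 2 = 0.2549

0.2549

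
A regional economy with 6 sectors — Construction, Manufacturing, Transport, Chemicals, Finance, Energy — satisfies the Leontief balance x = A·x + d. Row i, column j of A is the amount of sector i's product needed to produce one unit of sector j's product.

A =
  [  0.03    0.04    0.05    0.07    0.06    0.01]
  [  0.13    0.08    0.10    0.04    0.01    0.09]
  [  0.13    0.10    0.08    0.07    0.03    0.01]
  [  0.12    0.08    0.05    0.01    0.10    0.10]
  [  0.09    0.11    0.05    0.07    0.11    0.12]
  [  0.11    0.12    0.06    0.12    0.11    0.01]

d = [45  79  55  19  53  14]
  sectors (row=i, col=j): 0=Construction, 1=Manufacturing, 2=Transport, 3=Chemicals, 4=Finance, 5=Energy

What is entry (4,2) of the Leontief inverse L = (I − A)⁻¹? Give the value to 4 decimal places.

L[4,2] = 0.1145

Form M = I − A:
  [  0.97   -0.04   -0.05   -0.07   -0.06   -0.01]
  [ -0.13    0.92   -0.10   -0.04   -0.01   -0.09]
  [ -0.13   -0.10    0.92   -0.07   -0.03   -0.01]
  [ -0.12   -0.08   -0.05    0.99   -0.10   -0.10]
  [ -0.09   -0.11   -0.05   -0.07    0.89   -0.12]
  [ -0.11   -0.12   -0.06   -0.12   -0.11    0.99]
Leontief inverse L = M⁻¹:
  [  1.0774    0.0801    0.0801    0.0964    0.0920    0.0399]
  [  0.2040    1.1431    0.1514    0.0903    0.0571    0.1236]
  [  0.1977    0.1555    1.1276    0.1108    0.0714    0.0474]
  [  0.1963    0.1497    0.1027    1.0657    0.1558    0.1432]
  [  0.1878    0.1964    0.1145    0.1342    1.1793    0.1774]
  [  0.2011    0.1969    0.1208    0.1725    0.1714    1.0694]
Total output x = L · d:
  x_0 = 1.0774·45 + 0.0801·79 + 0.0801·55 + 0.0964·19 + 0.0920·53 + 0.0399·14 = 66.4844
  x_1 = 0.2040·45 + 1.1431·79 + 0.1514·55 + 0.0903·19 + 0.0571·53 + 0.1236·14 = 114.2827
  x_2 = 0.1977·45 + 0.1555·79 + 1.1276·55 + 0.1108·19 + 0.0714·53 + 0.0474·14 = 89.7480
  x_3 = 0.1963·45 + 0.1497·79 + 0.1027·55 + 1.0657·19 + 0.1558·53 + 0.1432·14 = 56.8144
  x_4 = 0.1878·45 + 0.1964·79 + 0.1145·55 + 0.1342·19 + 1.1793·53 + 0.1774·14 = 97.8068
  x_5 = 0.2011·45 + 0.1969·79 + 0.1208·55 + 0.1725·19 + 0.1714·53 + 1.0694·14 = 58.5743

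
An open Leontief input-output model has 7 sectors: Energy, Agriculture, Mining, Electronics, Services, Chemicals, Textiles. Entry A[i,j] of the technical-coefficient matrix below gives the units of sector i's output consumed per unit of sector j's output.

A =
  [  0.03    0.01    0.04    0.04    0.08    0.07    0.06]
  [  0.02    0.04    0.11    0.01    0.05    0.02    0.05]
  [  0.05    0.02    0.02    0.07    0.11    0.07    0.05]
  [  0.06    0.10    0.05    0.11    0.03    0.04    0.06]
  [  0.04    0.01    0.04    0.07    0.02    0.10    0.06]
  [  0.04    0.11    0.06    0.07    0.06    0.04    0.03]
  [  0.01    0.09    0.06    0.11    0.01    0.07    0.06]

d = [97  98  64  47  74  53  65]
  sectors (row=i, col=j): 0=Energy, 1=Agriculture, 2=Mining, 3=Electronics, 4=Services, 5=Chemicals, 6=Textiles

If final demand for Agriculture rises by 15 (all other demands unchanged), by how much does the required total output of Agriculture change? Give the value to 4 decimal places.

Form M = I − A:
  [  0.97   -0.01   -0.04   -0.04   -0.08   -0.07   -0.06]
  [ -0.02    0.96   -0.11   -0.01   -0.05   -0.02   -0.05]
  [ -0.05   -0.02    0.98   -0.07   -0.11   -0.07   -0.05]
  [ -0.06   -0.10   -0.05    0.89   -0.03   -0.04   -0.06]
  [ -0.04   -0.01   -0.04   -0.07    0.98   -0.10   -0.06]
  [ -0.04   -0.11   -0.06   -0.07   -0.06    0.96   -0.03]
  [ -0.01   -0.09   -0.06   -0.11   -0.01   -0.07    0.94]
Leontief inverse L = M⁻¹:
  [  1.0497    0.0418    0.0676    0.0802    0.1051    0.1030    0.0879]
  [  0.0375    1.0630    0.1339    0.0435    0.0775    0.0500    0.0754]
  [  0.0737    0.0566    1.0531    0.1165    0.1382    0.1087    0.0835]
  [  0.0864    0.1426    0.0922    1.1599    0.0660    0.0784    0.0988]
  [  0.0611    0.0480    0.0698    0.1124    1.0480    0.1308    0.0884]
  [  0.0639    0.1447    0.0982    0.1121    0.0936    1.0756    0.0645]
  [  0.0350    0.1338    0.0996    0.1577    0.0432    0.1035    1.0946]
Total output x = L · d:
  x_0 = 1.0497·97 + 0.0418·98 + 0.0676·64 + 0.0802·47 + 0.1051·74 + 0.1030·53 + 0.0879·65 = 132.9746
  x_1 = 0.0375·97 + 1.0630·98 + 0.1339·64 + 0.0435·47 + 0.0775·74 + 0.0500·53 + 0.0754·65 = 131.7157
  x_2 = 0.0737·97 + 0.0566·98 + 1.0531·64 + 0.1165·47 + 0.1382·74 + 0.1087·53 + 0.0835·65 = 106.9760
  x_3 = 0.0864·97 + 0.1426·98 + 0.0922·64 + 1.1599·47 + 0.0660·74 + 0.0784·53 + 0.0988·65 = 98.2322
  x_4 = 0.0611·97 + 0.0480·98 + 0.0698·64 + 0.1124·47 + 1.0480·74 + 0.1308·53 + 0.0884·65 = 110.6158
  x_5 = 0.0639·97 + 0.1447·98 + 0.0982·64 + 0.1121·47 + 0.0936·74 + 1.0756·53 + 0.0645·65 = 100.0450
  x_6 = 0.0350·97 + 0.1338·98 + 0.0996·64 + 0.1577·47 + 0.0432·74 + 0.1035·53 + 1.0946·65 = 110.1251
Δx_1 = L[1,1] · Δd_1 = 1.0630 · 15 = 15.9448

15.9448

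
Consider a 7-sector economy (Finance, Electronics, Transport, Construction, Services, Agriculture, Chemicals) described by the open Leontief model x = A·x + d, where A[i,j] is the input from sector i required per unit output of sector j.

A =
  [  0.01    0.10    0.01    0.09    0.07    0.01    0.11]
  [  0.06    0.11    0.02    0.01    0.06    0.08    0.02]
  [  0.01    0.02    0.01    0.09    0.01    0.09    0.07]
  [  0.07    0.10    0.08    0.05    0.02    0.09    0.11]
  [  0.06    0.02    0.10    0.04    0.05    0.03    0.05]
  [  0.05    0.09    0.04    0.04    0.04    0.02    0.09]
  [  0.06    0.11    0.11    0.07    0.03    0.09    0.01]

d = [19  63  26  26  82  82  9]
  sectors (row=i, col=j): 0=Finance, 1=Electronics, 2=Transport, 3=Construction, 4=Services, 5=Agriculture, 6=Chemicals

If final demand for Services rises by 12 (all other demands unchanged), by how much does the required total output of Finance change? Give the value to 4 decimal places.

Form M = I − A:
  [  0.99   -0.10   -0.01   -0.09   -0.07   -0.01   -0.11]
  [ -0.06    0.89   -0.02   -0.01   -0.06   -0.08   -0.02]
  [ -0.01   -0.02    0.99   -0.09   -0.01   -0.09   -0.07]
  [ -0.07   -0.10   -0.08    0.95   -0.02   -0.09   -0.11]
  [ -0.06   -0.02   -0.10   -0.04    0.95   -0.03   -0.05]
  [ -0.05   -0.09   -0.04   -0.04   -0.04    0.98   -0.09]
  [ -0.06   -0.11   -0.11   -0.07   -0.03   -0.09    0.99]
Leontief inverse L = M⁻¹:
  [  1.0466    0.1586    0.0521    0.1230    0.0973    0.0562    0.1469]
  [  0.0876    1.1587    0.0467    0.0373    0.0873    0.1109    0.0551]
  [  0.0371    0.0667    1.0408    0.1169    0.0288    0.1226    0.1047]
  [  0.1097    0.1741    0.1226    1.0968    0.0546    0.1439    0.1621]
  [  0.0840    0.0624    0.1288    0.0752    1.0712    0.0656    0.0881]
  [  0.0796    0.1428    0.0728    0.0725    0.0657    1.0597    0.1246]
  [  0.0948    0.1729    0.1432    0.1110    0.0611    0.1379    1.0622]
Total output x = L · d:
  x_0 = 1.0466·19 + 0.1586·63 + 0.0521·26 + 0.1230·26 + 0.0973·82 + 0.0562·82 + 0.1469·9 = 48.3369
  x_1 = 0.0876·19 + 1.1587·63 + 0.0467·26 + 0.0373·26 + 0.0873·82 + 0.1109·82 + 0.0551·9 = 93.5973
  x_2 = 0.0371·19 + 0.0667·63 + 1.0408·26 + 0.1169·26 + 0.0288·82 + 0.1226·82 + 0.1047·9 = 48.3666
  x_3 = 0.1097·19 + 0.1741·63 + 0.1226·26 + 1.0968·26 + 0.0546·82 + 0.1439·82 + 0.1621·9 = 62.4960
  x_4 = 0.0840·19 + 0.0624·63 + 0.1288·26 + 0.0752·26 + 1.0712·82 + 0.0656·82 + 0.0881·9 = 104.8403
  x_5 = 0.0796·19 + 0.1428·63 + 0.0728·26 + 0.0725·26 + 0.0657·82 + 1.0597·82 + 0.1246·9 = 107.6887
  x_6 = 0.0948·19 + 0.1729·63 + 0.1432·26 + 0.1110·26 + 0.0611·82 + 0.1379·82 + 1.0622·9 = 45.1800
Δx_0 = L[0,4] · Δd_4 = 0.0973 · 12 = 1.1673

1.1673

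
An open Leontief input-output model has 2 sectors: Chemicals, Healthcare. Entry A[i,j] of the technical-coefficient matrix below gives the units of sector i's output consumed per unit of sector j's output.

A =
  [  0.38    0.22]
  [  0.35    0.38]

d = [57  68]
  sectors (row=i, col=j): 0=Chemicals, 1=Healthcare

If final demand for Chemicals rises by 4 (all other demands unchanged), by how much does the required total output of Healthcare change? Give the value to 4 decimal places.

4.5543

Form M = I − A:
  [  0.62   -0.22]
  [ -0.35    0.62]
Leontief inverse L = M⁻¹:
  [  2.0169    0.7157]
  [  1.1386    2.0169]
Total output x = L · d:
  x_0 = 2.0169·57 + 0.7157·68 = 163.6304
  x_1 = 1.1386·57 + 2.0169·68 = 202.0494
Δx_1 = L[1,0] · Δd_0 = 1.1386 · 4 = 4.5543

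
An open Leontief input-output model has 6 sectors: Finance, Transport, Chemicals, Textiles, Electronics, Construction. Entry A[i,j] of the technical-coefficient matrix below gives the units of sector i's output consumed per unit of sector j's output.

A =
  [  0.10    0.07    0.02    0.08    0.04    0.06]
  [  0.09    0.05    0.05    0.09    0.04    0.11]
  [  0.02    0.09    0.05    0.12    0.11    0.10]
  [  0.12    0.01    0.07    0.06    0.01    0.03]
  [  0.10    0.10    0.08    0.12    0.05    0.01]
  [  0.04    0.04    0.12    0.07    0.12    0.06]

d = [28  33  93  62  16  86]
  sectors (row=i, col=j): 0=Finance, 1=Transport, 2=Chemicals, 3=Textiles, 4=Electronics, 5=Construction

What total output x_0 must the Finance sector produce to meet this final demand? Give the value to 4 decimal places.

Form M = I − A:
  [  0.90   -0.07   -0.02   -0.08   -0.04   -0.06]
  [ -0.09    0.95   -0.05   -0.09   -0.04   -0.11]
  [ -0.02   -0.09    0.95   -0.12   -0.11   -0.10]
  [ -0.12   -0.01   -0.07    0.94   -0.01   -0.03]
  [ -0.10   -0.10   -0.08   -0.12    0.95   -0.01]
  [ -0.04   -0.04   -0.12   -0.07   -0.12    0.94]
Leontief inverse L = M⁻¹:
  [  1.1528    0.1036    0.0578    0.1320    0.0732    0.0969]
  [  0.1475    1.0897    0.0981    0.1516    0.0844    0.1531]
  [  0.0882    0.1364    1.1078    0.1932    0.1584    0.1473]
  [  0.1602    0.0393    0.0977    1.1032    0.0390    0.0609]
  [  0.1656    0.1430    0.1238    0.1870    1.0893    0.0580]
  [  0.0997    0.0894    0.1711    0.1427    0.1689    1.1052]
Total output x = L · d:
  x_0 = 1.1528·28 + 0.1036·33 + 0.0578·93 + 0.1320·62 + 0.0732·16 + 0.0969·86 = 58.7596
  x_1 = 0.1475·28 + 1.0897·33 + 0.0981·93 + 0.1516·62 + 0.0844·16 + 0.1531·86 = 73.1288
  x_2 = 0.0882·28 + 0.1364·33 + 1.1078·93 + 0.1932·62 + 0.1584·16 + 0.1473·86 = 137.1740
  x_3 = 0.1602·28 + 0.0393·33 + 0.0977·93 + 1.1032·62 + 0.0390·16 + 0.0609·86 = 89.1289
  x_4 = 0.1656·28 + 0.1430·33 + 0.1238·93 + 0.1870·62 + 1.0893·16 + 0.0580·86 = 54.8851
  x_5 = 0.0997·28 + 0.0894·33 + 0.1711·93 + 0.1427·62 + 0.1689·16 + 1.1052·86 = 128.2571

58.7596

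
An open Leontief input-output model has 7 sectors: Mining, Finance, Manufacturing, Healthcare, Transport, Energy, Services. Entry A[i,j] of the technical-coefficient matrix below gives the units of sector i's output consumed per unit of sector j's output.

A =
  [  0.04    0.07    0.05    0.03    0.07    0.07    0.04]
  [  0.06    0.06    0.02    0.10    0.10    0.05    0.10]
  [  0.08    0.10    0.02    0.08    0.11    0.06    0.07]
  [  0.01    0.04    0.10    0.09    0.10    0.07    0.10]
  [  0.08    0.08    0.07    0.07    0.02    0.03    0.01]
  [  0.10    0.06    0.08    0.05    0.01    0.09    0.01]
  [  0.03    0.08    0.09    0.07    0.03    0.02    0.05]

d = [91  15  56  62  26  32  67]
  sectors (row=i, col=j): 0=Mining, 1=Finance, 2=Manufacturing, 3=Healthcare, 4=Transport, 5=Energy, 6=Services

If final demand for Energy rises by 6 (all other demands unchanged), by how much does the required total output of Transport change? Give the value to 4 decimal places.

Form M = I − A:
  [  0.96   -0.07   -0.05   -0.03   -0.07   -0.07   -0.04]
  [ -0.06    0.94   -0.02   -0.10   -0.10   -0.05   -0.10]
  [ -0.08   -0.10    0.98   -0.08   -0.11   -0.06   -0.07]
  [ -0.01   -0.04   -0.10    0.91   -0.10   -0.07   -0.10]
  [ -0.08   -0.08   -0.07   -0.07    0.98   -0.03   -0.01]
  [ -0.10   -0.06   -0.08   -0.05   -0.01    0.91   -0.01]
  [ -0.03   -0.08   -0.09   -0.07   -0.03   -0.02    0.95]
Leontief inverse L = M⁻¹:
  [  1.0796    0.1155    0.0886    0.0761    0.1100    0.1064    0.0744]
  [  0.1052    1.1183    0.0768    0.1614    0.1522    0.0953    0.1474]
  [  0.1303    0.1618    1.0769    0.1448    0.1663    0.1092    0.1200]
  [  0.0618    0.1042    0.1579    1.1563    0.1566    0.1183    0.1498]
  [  0.1155    0.1244    0.1067    0.1166    1.0674    0.0680    0.0500]
  [  0.1424    0.1091    0.1207    0.0979    0.0579    1.1343    0.0492]
  [  0.0665    0.1270    0.1288    0.1207    0.0785    0.0565    1.0924]
Total output x = L · d:
  x_0 = 1.0796·91 + 0.1155·15 + 0.0886·56 + 0.0761·62 + 0.1100·26 + 0.1064·32 + 0.0744·67 = 120.9088
  x_1 = 0.1052·91 + 1.1183·15 + 0.0768·56 + 0.1614·62 + 0.1522·26 + 0.0953·32 + 0.1474·67 = 57.5382
  x_2 = 0.1303·91 + 0.1618·15 + 1.0769·56 + 0.1448·62 + 0.1663·26 + 0.1092·32 + 0.1200·67 = 99.4288
  x_3 = 0.0618·91 + 0.1042·15 + 0.1579·56 + 1.1563·62 + 0.1566·26 + 0.1183·32 + 0.1498·67 = 105.6108
  x_4 = 0.1155·91 + 0.1244·15 + 0.1067·56 + 0.1166·62 + 1.0674·26 + 0.0680·32 + 0.0500·67 = 58.8586
  x_5 = 0.1424·91 + 0.1091·15 + 0.1207·56 + 0.0979·62 + 0.0579·26 + 1.1343·32 + 0.0492·67 = 68.5313
  x_6 = 0.0665·91 + 0.1270·15 + 0.1288·56 + 0.1207·62 + 0.0785·26 + 0.0565·32 + 1.0924·67 = 99.6927
Δx_4 = L[4,5] · Δd_5 = 0.0680 · 6 = 0.4080

0.4080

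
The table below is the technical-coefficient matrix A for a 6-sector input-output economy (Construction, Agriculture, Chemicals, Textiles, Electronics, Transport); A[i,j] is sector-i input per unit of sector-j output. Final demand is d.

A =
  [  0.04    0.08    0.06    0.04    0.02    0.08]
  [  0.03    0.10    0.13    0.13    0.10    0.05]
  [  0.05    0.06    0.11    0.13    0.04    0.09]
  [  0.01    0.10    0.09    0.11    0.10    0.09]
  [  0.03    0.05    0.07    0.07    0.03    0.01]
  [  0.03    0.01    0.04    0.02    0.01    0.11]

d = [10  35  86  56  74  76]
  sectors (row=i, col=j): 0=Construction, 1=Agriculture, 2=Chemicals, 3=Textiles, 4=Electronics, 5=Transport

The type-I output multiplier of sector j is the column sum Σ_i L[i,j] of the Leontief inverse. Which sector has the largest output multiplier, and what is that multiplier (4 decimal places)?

Form M = I − A:
  [  0.96   -0.08   -0.06   -0.04   -0.02   -0.08]
  [ -0.03    0.90   -0.13   -0.13   -0.10   -0.05]
  [ -0.05   -0.06    0.89   -0.13   -0.04   -0.09]
  [ -0.01   -0.10   -0.09    0.89   -0.10   -0.09]
  [ -0.03   -0.05   -0.07   -0.07    0.97   -0.01]
  [ -0.03   -0.01   -0.04   -0.02   -0.01    0.89]
Leontief inverse L = M⁻¹:
  [  1.0570    0.1146    0.1060    0.0862    0.0481    0.1214]
  [  0.0582    1.1646    0.2135    0.2186    0.1538    0.1161]
  [  0.0745    0.1141    1.1793    0.2024    0.0844    0.1538]
  [  0.0350    0.1557    0.1635    1.1868    0.1474    0.1501]
  [  0.0440    0.0833    0.1118    0.1146    1.0573    0.0434]
  [  0.0409    0.0265    0.0639    0.0424    0.0223    1.1398]
Total output x = L · d:
  x_0 = 1.0570·10 + 0.1146·35 + 0.1060·86 + 0.0862·56 + 0.0481·74 + 0.1214·76 = 41.3125
  x_1 = 0.0582·10 + 1.1646·35 + 0.2135·86 + 0.2186·56 + 0.1538·74 + 0.1161·76 = 92.1492
  x_2 = 0.0745·10 + 0.1141·35 + 1.1793·86 + 0.2024·56 + 0.0844·74 + 0.1538·76 = 135.4243
  x_3 = 0.0350·10 + 0.1557·35 + 0.1635·86 + 1.1868·56 + 0.1474·74 + 0.1501·76 = 108.6327
  x_4 = 0.0440·10 + 0.0833·35 + 0.1118·86 + 0.1146·56 + 1.0573·74 + 0.0434·76 = 100.9337
  x_5 = 0.0409·10 + 0.0265·35 + 0.0639·86 + 0.0424·56 + 0.0223·74 + 1.1398·76 = 97.4830
Output multipliers (column sums of L):
  Construction: 1.3097
  Agriculture: 1.6590
  Chemicals: 1.8379
  Textiles: 1.8510
  Electronics: 1.5134
  Transport: 1.7246

Textiles (1.8510)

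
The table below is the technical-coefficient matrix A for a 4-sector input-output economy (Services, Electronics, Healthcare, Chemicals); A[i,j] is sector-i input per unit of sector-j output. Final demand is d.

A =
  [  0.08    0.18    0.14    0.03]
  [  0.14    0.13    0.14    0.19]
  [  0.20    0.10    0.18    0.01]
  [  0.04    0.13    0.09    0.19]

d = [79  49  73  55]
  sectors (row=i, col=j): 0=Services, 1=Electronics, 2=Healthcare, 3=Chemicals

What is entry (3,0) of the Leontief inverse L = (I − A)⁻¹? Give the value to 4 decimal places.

L[3,0] = 0.1395

Form M = I − A:
  [  0.92   -0.18   -0.14   -0.03]
  [ -0.14    0.87   -0.14   -0.19]
  [ -0.20   -0.10    0.82   -0.01]
  [ -0.04   -0.13   -0.09    0.81]
Leontief inverse L = M⁻¹:
  [  1.1951    0.2955    0.2673    0.1169]
  [  0.2754    1.2883    0.3017    0.3161]
  [  0.3268    0.2322    1.3240    0.0829]
  [  0.1395    0.2472    0.2087    1.3003]
Total output x = L · d:
  x_0 = 1.1951·79 + 0.2955·49 + 0.2673·73 + 0.1169·55 = 134.8324
  x_1 = 0.2754·79 + 1.2883·49 + 0.3017·73 + 0.3161·55 = 124.2896
  x_2 = 0.3268·79 + 0.2322·49 + 1.3240·73 + 0.0829·55 = 138.4077
  x_3 = 0.1395·79 + 0.2472·49 + 0.2087·73 + 1.3003·55 = 109.8860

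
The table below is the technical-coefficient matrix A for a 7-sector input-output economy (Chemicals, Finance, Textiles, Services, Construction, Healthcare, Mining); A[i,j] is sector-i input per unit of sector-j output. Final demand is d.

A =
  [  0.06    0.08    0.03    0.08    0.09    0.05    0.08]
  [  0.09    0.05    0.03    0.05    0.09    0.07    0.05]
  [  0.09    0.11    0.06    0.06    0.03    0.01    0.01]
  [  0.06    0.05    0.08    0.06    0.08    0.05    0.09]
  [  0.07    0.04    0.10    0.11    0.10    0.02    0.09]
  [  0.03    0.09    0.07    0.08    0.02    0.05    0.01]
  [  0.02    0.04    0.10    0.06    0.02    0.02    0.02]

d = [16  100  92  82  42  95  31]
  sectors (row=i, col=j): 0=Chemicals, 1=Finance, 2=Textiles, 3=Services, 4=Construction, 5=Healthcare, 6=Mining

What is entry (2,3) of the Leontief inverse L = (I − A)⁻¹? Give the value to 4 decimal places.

L[2,3] = 0.1048

Form M = I − A:
  [  0.94   -0.08   -0.03   -0.08   -0.09   -0.05   -0.08]
  [ -0.09    0.95   -0.03   -0.05   -0.09   -0.07   -0.05]
  [ -0.09   -0.11    0.94   -0.06   -0.03   -0.01   -0.01]
  [ -0.06   -0.05   -0.08    0.94   -0.08   -0.05   -0.09]
  [ -0.07   -0.04   -0.10   -0.11    0.90   -0.02   -0.09]
  [ -0.03   -0.09   -0.07   -0.08   -0.02    0.95   -0.01]
  [ -0.02   -0.04   -0.10   -0.06   -0.02   -0.02    0.98]
Leontief inverse L = M⁻¹:
  [  1.1093    0.1297    0.0860    0.1385    0.1437    0.0818    0.1248]
  [  0.1351    1.0980    0.0803    0.1056    0.1396    0.0993    0.0914]
  [  0.1343    0.1528    1.0979    0.1048    0.0765    0.0380    0.0470]
  [  0.1090    0.1021    0.1354    1.1174    0.1296    0.0790    0.1308]
  [  0.1273    0.0986    0.1643    0.1756    1.1591    0.0523    0.1402]
  [  0.0701    0.1308    0.1075    0.1209    0.0592    1.0756    0.0410]
  [  0.0526    0.0740    0.1309    0.0923    0.0492    0.0375    1.0432]
Total output x = L · d:
  x_0 = 1.1093·16 + 0.1297·100 + 0.0860·92 + 0.1385·82 + 0.1437·42 + 0.0818·95 + 0.1248·31 = 67.6636
  x_1 = 0.1351·16 + 1.0980·100 + 0.0803·92 + 0.1056·82 + 0.1396·42 + 0.0993·95 + 0.0914·31 = 146.1421
  x_2 = 0.1343·16 + 0.1528·100 + 1.0979·92 + 0.1048·82 + 0.0765·42 + 0.0380·95 + 0.0470·31 = 135.3065
  x_3 = 0.1090·16 + 0.1021·100 + 0.1354·92 + 1.1174·82 + 0.1296·42 + 0.0790·95 + 0.1308·31 = 133.0477
  x_4 = 0.1273·16 + 0.0986·100 + 0.1643·92 + 0.1756·82 + 1.1591·42 + 0.0523·95 + 0.1402·31 = 99.4114
  x_5 = 0.0701·16 + 0.1308·100 + 0.1075·92 + 0.1209·82 + 0.0592·42 + 1.0756·95 + 0.0410·31 = 139.9414
  x_6 = 0.0526·16 + 0.0740·100 + 0.1309·92 + 0.0923·82 + 0.0492·42 + 0.0375·95 + 1.0432·31 = 65.8158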